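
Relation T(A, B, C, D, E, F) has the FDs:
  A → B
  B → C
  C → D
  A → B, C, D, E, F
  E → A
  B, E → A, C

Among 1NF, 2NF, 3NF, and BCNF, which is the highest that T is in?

2NF

Candidate keys: {A}, {E}. Prime attributes: {A, E}.
B → C breaks BCNF: {B}⁺ = {B, C, D}, so {B} is not a superkey.
B → C determines the non-prime attribute {C} from a non-superkey — 3NF is violated.
Every candidate key is a single attribute, so no partial dependency is possible; 2NF holds.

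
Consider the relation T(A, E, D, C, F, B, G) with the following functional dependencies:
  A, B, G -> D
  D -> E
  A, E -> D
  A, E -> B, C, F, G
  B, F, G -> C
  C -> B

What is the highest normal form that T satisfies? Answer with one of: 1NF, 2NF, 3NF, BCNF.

3NF

Candidate keys: {A, B, G}, {A, C, G}, {A, D}, {A, E}. Prime attributes: {A, B, C, D, E, G}.
D -> E: {D}⁺ = {D, E}, which is not all of the attributes, so the left side is not a superkey — BCNF is violated.
Since {E} ⊆ prime attributes and every other non-superkey FD also has a prime right side, the schema is in 3NF.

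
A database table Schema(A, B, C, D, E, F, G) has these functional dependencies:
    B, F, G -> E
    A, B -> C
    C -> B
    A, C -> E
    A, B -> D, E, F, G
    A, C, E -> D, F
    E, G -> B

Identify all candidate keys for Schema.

Attributes never on any right-hand side: {A} — every candidate key must contain it.
{A, B} is a candidate key since {A, B}⁺ = {A, B, C, D, E, F, G} covers every attribute.
{A, C} is a candidate key since {A, C}⁺ = {A, B, C, D, E, F, G} covers every attribute.
{A, E, G} is a candidate key since {A, E, G}⁺ = {A, B, C, D, E, F, G} covers every attribute.
Any other superkey properly contains one of these, so there are no further candidate keys.

{A, B}, {A, C}, {A, E, G}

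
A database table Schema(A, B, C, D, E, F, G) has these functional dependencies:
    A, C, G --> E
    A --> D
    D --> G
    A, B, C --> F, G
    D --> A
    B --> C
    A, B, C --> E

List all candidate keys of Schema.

{B} never appears on the right of any FD, so every key must include it.
Closure of {A, B} is {A, B, C, D, E, F, G}, the whole schema; {A, B} is a candidate key.
Closure of {B, D} is {A, B, C, D, E, F, G}, the whole schema; {B, D} is a candidate key.
Any other superkey properly contains one of these, so there are no further candidate keys.

{A, B}, {B, D}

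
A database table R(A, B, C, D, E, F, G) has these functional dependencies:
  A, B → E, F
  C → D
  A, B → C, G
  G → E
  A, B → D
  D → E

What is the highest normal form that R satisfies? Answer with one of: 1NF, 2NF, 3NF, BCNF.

2NF

Candidate key: {A, B}. Prime attributes: {A, B}.
For C → D we have {C}⁺ = {C, D, E}; {C} is not a superkey, so BCNF fails.
Because {D} is non-prime and the left side of C → D is not a superkey, the relation is not in 3NF.
No non-prime attribute depends on a proper subset of any candidate key, so 2NF holds.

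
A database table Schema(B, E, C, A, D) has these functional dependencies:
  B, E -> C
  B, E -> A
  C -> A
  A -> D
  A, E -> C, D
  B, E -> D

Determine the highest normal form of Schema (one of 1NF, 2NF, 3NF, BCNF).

Candidate key: {B, E}. Prime attributes: {B, E}.
For C -> A we have {C}⁺ = {A, C, D}; {C} is not a superkey, so BCNF fails.
Because {A} is non-prime and the left side of C -> A is not a superkey, the relation is not in 3NF.
No proper subset of a key has a non-prime attribute in its closure, so there is no partial dependency; 2NF holds.

2NF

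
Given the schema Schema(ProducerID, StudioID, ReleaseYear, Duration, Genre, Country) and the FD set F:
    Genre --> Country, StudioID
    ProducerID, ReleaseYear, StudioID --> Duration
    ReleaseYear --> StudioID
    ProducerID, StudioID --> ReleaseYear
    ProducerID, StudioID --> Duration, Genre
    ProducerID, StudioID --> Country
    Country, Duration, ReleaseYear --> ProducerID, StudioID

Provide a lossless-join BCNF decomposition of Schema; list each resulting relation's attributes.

Candidate keys of the original relation: {Country, Duration, ReleaseYear}, {Duration, Genre, ReleaseYear}, {Genre, ProducerID}, {ProducerID, ReleaseYear}, {ProducerID, StudioID}.
Within {Country, Duration, Genre, ProducerID, ReleaseYear, StudioID}: {Genre}⁺ ∩ {Country, Duration, Genre, ProducerID, ReleaseYear, StudioID} = {Country, Genre, StudioID}, not the whole set, so Genre --> Country, StudioID violates BCNF; decompose into {Country, Genre, StudioID} and {Duration, Genre, ProducerID, ReleaseYear}.
{Country, Genre, StudioID} is in BCNF.
{Duration, Genre, ProducerID, ReleaseYear} is in BCNF.

{Country, Genre, StudioID}; {Duration, Genre, ProducerID, ReleaseYear}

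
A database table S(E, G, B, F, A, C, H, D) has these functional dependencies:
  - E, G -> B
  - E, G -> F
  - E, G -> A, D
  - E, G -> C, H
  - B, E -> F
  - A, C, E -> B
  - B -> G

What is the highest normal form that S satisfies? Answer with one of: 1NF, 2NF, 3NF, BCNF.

3NF

Candidate keys: {A, C, E}, {B, E}, {E, G}. Prime attributes: {A, B, C, E, G}.
For B -> G we have {B}⁺ = {B, G}; {B} is not a superkey, so BCNF fails.
But every attribute on its right side ({G}) is prime, and the same holds for every other non-superkey FD, so 3NF still holds.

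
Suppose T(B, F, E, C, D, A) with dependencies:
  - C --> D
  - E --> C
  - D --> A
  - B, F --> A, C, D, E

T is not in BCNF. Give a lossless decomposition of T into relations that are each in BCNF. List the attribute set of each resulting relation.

{A, D}; {B, E, F}; {C, D}; {C, E}

Candidate key of the original relation: {B, F}.
{A, B, C, D, E, F}: {C} determines {A, C, D} here but is not a superkey — split on C --> A, D, giving {A, C, D} and {B, C, E, F}.
{A, C, D}: {D} determines {A, D} here but is not a superkey — split on D --> A, giving {A, D} and {C, D}.
{A, D}: every determinant is a superkey — BCNF.
{C, D}: every determinant is a superkey — BCNF.
{B, C, E, F}: {E} determines {C, E} here but is not a superkey — split on E --> C, giving {C, E} and {B, E, F}.
{C, E}: every determinant is a superkey — BCNF.
{B, E, F}: every determinant is a superkey — BCNF.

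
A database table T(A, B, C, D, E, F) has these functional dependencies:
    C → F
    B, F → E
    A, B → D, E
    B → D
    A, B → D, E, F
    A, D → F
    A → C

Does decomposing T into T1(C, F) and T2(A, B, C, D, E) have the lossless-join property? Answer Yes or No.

Yes

T1 ∩ T2 = {C}; its closure under F is {C, F}.
This includes all of T1, so the common attributes are a superkey of T1 — the join is lossless.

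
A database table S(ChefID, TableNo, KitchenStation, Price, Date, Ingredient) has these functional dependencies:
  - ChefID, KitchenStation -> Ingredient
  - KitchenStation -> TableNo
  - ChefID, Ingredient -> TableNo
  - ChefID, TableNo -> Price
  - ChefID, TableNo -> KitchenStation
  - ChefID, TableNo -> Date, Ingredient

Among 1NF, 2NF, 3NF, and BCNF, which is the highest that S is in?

Candidate keys: {ChefID, Ingredient}, {ChefID, KitchenStation}, {ChefID, TableNo}. Prime attributes: {ChefID, Ingredient, KitchenStation, TableNo}.
KitchenStation -> TableNo breaks BCNF: {KitchenStation}⁺ = {KitchenStation, TableNo}, so {KitchenStation} is not a superkey.
But every attribute on its right side ({TableNo}) is prime, and the same holds for every other non-superkey FD, so 3NF still holds.

3NF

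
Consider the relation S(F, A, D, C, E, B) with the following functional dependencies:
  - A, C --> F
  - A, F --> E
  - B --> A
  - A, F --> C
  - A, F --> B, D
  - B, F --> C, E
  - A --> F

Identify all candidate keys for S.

{A} is a candidate key since {A}⁺ = {A, B, C, D, E, F} covers every attribute.
{B} is a candidate key since {B}⁺ = {A, B, C, D, E, F} covers every attribute.
Any other superkey properly contains one of these, so there are no further candidate keys.

{A}, {B}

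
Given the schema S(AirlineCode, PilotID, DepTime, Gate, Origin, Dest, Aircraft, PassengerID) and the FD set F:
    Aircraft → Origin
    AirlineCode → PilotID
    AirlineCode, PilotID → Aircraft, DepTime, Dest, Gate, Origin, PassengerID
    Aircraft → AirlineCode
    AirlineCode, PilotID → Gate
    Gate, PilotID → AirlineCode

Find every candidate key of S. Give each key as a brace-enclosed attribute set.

{Aircraft}, {AirlineCode}, {Gate, PilotID}

{Aircraft}⁺ = {Aircraft, AirlineCode, DepTime, Dest, Gate, Origin, PassengerID, PilotID} — all of the relation — so {Aircraft} is a candidate key.
{AirlineCode}⁺ = {Aircraft, AirlineCode, DepTime, Dest, Gate, Origin, PassengerID, PilotID} — all of the relation — so {AirlineCode} is a candidate key.
{Gate, PilotID}⁺ = {Aircraft, AirlineCode, DepTime, Dest, Gate, Origin, PassengerID, PilotID} — all of the relation — so {Gate, PilotID} is a candidate key.
These are minimal and exhaustive — every other superkey contains one of them.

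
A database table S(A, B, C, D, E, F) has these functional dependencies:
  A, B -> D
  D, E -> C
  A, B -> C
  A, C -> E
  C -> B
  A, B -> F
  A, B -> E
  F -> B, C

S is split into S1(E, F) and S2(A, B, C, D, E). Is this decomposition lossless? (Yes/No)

No

The shared attributes are {E} and {E}⁺ = {E}.
S1 ⊄ {E} and S2 ⊄ {E}, so the split is lossy.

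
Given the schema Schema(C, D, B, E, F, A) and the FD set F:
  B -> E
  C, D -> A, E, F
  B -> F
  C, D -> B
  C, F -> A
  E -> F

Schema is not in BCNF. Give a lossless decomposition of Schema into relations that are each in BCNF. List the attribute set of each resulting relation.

Candidate key of the original relation: {C, D}.
{A, B, C, D, E, F}: {B} determines {B, E, F} here but is not a superkey — split on B -> E, F, giving {B, E, F} and {A, B, C, D}.
{B, E, F}: {E} determines {E, F} here but is not a superkey — split on E -> F, giving {E, F} and {B, E}.
{E, F} has no BCNF violation.
{B, E} has no BCNF violation.
{A, B, C, D}: {B, C} determines {A, B, C} here but is not a superkey — split on B, C -> A, giving {A, B, C} and {B, C, D}.
{A, B, C} has no BCNF violation.
{B, C, D} has no BCNF violation.

{A, B, C}; {B, C, D}; {B, E}; {E, F}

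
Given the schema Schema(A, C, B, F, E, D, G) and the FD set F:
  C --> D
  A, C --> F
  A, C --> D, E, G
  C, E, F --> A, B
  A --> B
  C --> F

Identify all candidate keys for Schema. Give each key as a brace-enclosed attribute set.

Attributes never on any right-hand side: {C} — every candidate key must contain it.
Closure of {A, C} is {A, B, C, D, E, F, G}, the whole schema; {A, C} is a candidate key.
Closure of {C, E} is {A, B, C, D, E, F, G}, the whole schema; {C, E} is a candidate key.
Any other superkey properly contains one of these, so there are no further candidate keys.

{A, C}, {C, E}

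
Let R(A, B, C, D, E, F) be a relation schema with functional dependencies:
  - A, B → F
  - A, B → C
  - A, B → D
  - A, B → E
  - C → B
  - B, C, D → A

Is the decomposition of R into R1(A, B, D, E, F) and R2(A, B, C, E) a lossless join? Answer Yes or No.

R1 ∩ R2 = {A, B, E}; its closure under F is {A, B, C, D, E, F}.
This includes all of R1, so the common attributes are a superkey of R1 — the join is lossless.

Yes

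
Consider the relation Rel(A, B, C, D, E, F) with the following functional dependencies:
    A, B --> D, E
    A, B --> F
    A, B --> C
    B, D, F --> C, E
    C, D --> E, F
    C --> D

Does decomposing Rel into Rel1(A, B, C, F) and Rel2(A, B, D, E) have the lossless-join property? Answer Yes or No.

Rel1 ∩ Rel2 = {A, B}; its closure under F is {A, B, C, D, E, F}.
This includes all of Rel1, so the common attributes are a superkey of Rel1 — the join is lossless.

Yes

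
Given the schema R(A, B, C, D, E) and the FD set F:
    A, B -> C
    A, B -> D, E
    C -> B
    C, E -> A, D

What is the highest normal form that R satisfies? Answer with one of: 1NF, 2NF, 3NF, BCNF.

Candidate keys: {A, B}, {A, C}, {C, E}. Prime attributes: {A, B, C, E}.
C -> B breaks BCNF: {C}⁺ = {B, C}, so {C} is not a superkey.
But every attribute on its right side ({B}) is prime, and the same holds for every other non-superkey FD, so 3NF still holds.

3NF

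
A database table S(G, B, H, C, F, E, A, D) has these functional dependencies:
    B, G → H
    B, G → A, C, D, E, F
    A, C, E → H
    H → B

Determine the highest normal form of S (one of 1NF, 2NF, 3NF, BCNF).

Candidate keys: {A, C, E, G}, {B, G}, {G, H}. Prime attributes: {A, B, C, E, G, H}.
A, C, E → H: {A, C, E}⁺ = {A, B, C, E, H}, which is not all of the attributes, so the left side is not a superkey — BCNF is violated.
Since {H} ⊆ prime attributes and every other non-superkey FD also has a prime right side, the schema is in 3NF.

3NF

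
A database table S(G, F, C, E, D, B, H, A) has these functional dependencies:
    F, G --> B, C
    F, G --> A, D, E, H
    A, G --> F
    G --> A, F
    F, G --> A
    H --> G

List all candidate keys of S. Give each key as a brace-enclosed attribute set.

Closure of {G} is {A, B, C, D, E, F, G, H}, the whole schema; {G} is a candidate key.
Closure of {H} is {A, B, C, D, E, F, G, H}, the whole schema; {H} is a candidate key.
Any other superkey properly contains one of these, so there are no further candidate keys.

{G}, {H}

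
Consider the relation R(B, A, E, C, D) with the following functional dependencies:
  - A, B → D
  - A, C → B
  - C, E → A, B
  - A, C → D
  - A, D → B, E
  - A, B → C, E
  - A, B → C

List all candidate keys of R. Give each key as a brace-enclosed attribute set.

{A, B}, {A, C}, {A, D}, {C, E}

{A, B} is a candidate key since {A, B}⁺ = {A, B, C, D, E} covers every attribute.
{A, C} is a candidate key since {A, C}⁺ = {A, B, C, D, E} covers every attribute.
{A, D} is a candidate key since {A, D}⁺ = {A, B, C, D, E} covers every attribute.
{C, E} is a candidate key since {C, E}⁺ = {A, B, C, D, E} covers every attribute.
Any other superkey properly contains one of these, so there are no further candidate keys.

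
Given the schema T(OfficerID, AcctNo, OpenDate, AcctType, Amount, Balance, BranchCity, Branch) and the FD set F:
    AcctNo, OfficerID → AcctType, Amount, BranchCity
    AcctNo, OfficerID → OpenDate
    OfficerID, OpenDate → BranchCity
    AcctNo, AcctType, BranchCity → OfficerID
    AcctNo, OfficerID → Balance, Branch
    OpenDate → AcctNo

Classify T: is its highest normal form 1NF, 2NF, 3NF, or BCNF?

Candidate keys: {AcctNo, AcctType, BranchCity}, {AcctNo, OfficerID}, {AcctType, BranchCity, OpenDate}, {OfficerID, OpenDate}. Prime attributes: {AcctNo, AcctType, BranchCity, OfficerID, OpenDate}.
OpenDate → AcctNo: {OpenDate}⁺ = {AcctNo, OpenDate}, which is not all of the attributes, so the left side is not a superkey — BCNF is violated.
But every attribute on its right side ({AcctNo}) is prime, and the same holds for every other non-superkey FD, so 3NF still holds.

3NF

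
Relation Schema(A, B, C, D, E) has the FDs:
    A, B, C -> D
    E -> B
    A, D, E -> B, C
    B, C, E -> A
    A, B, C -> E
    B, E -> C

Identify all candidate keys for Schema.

{E}⁺ = {A, B, C, D, E}, which is every attribute, so {E} is a candidate key.
{A, B, C}⁺ = {A, B, C, D, E}, which is every attribute, so {A, B, C} is a candidate key.
These are minimal and exhaustive — every other superkey contains one of them.

{A, B, C}, {E}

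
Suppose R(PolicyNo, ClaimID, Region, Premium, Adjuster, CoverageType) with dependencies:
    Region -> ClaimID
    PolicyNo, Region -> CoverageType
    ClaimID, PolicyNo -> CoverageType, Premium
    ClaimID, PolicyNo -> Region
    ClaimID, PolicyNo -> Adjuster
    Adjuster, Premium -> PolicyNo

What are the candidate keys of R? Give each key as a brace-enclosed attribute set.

{ClaimID, PolicyNo}⁺ = {Adjuster, ClaimID, CoverageType, PolicyNo, Premium, Region}, which is every attribute, so {ClaimID, PolicyNo} is a candidate key.
{PolicyNo, Region}⁺ = {Adjuster, ClaimID, CoverageType, PolicyNo, Premium, Region}, which is every attribute, so {PolicyNo, Region} is a candidate key.
{Adjuster, ClaimID, Premium}⁺ = {Adjuster, ClaimID, CoverageType, PolicyNo, Premium, Region}, which is every attribute, so {Adjuster, ClaimID, Premium} is a candidate key.
{Adjuster, Premium, Region}⁺ = {Adjuster, ClaimID, CoverageType, PolicyNo, Premium, Region}, which is every attribute, so {Adjuster, Premium, Region} is a candidate key.
Any other superkey properly contains one of these, so there are no further candidate keys.

{Adjuster, ClaimID, Premium}, {Adjuster, Premium, Region}, {ClaimID, PolicyNo}, {PolicyNo, Region}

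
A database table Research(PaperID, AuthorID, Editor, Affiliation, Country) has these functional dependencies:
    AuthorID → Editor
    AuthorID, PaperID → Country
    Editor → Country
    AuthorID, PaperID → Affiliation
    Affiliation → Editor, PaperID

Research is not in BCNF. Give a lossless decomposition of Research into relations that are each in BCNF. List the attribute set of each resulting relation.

{Affiliation, AuthorID}; {Affiliation, PaperID}; {AuthorID, Editor}; {Country, Editor}

Candidate keys of the original relation: {Affiliation, AuthorID}, {AuthorID, PaperID}.
{Affiliation, AuthorID, Country, Editor, PaperID}: {AuthorID} determines {AuthorID, Country, Editor} here but is not a superkey — split on AuthorID → Country, Editor, giving {AuthorID, Country, Editor} and {Affiliation, AuthorID, PaperID}.
{AuthorID, Country, Editor}: {Editor} determines {Country, Editor} here but is not a superkey — split on Editor → Country, giving {Country, Editor} and {AuthorID, Editor}.
{Country, Editor}: every determinant is a superkey — BCNF.
{AuthorID, Editor}: every determinant is a superkey — BCNF.
{Affiliation, AuthorID, PaperID}: {Affiliation} determines {Affiliation, PaperID} here but is not a superkey — split on Affiliation → PaperID, giving {Affiliation, PaperID} and {Affiliation, AuthorID}.
{Affiliation, PaperID}: every determinant is a superkey — BCNF.
{Affiliation, AuthorID}: every determinant is a superkey — BCNF.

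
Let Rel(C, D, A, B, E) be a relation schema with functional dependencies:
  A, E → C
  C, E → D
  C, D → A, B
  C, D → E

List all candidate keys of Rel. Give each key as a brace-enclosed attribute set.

{A, E}, {C, D}, {C, E}

{A, E} is a candidate key since {A, E}⁺ = {A, B, C, D, E} covers every attribute.
{C, D} is a candidate key since {C, D}⁺ = {A, B, C, D, E} covers every attribute.
{C, E} is a candidate key since {C, E}⁺ = {A, B, C, D, E} covers every attribute.
Any other superkey properly contains one of these, so there are no further candidate keys.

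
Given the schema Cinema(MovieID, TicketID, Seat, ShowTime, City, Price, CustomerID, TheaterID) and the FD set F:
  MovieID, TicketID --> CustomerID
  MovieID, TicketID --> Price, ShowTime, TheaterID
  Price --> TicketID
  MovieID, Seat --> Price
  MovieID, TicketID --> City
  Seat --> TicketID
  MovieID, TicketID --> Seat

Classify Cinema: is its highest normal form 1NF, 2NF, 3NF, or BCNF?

3NF

Candidate keys: {MovieID, Price}, {MovieID, Seat}, {MovieID, TicketID}. Prime attributes: {MovieID, Price, Seat, TicketID}.
For Price --> TicketID we have {Price}⁺ = {Price, TicketID}; {Price} is not a superkey, so BCNF fails.
But every attribute on its right side ({TicketID}) is prime, and the same holds for every other non-superkey FD, so 3NF still holds.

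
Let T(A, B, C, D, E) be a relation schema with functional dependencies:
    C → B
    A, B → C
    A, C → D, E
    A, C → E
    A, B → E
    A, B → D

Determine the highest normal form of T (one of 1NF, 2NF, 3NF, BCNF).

Candidate keys: {A, B}, {A, C}. Prime attributes: {A, B, C}.
For C → B we have {C}⁺ = {B, C}; {C} is not a superkey, so BCNF fails.
Since {B} ⊆ prime attributes and every other non-superkey FD also has a prime right side, the schema is in 3NF.

3NF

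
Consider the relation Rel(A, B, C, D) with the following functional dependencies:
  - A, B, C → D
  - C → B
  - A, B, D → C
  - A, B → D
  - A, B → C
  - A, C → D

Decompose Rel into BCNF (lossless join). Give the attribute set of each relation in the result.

{A, C, D}; {B, C}

Candidate keys of the original relation: {A, B}, {A, C}.
In {A, B, C, D}, {C} is not a superkey ({C}⁺ restricted to this set is {B, C}), so split on C → B into {B, C} and {A, C, D}.
{B, C}: every determinant is a superkey — BCNF.
{A, C, D}: every determinant is a superkey — BCNF.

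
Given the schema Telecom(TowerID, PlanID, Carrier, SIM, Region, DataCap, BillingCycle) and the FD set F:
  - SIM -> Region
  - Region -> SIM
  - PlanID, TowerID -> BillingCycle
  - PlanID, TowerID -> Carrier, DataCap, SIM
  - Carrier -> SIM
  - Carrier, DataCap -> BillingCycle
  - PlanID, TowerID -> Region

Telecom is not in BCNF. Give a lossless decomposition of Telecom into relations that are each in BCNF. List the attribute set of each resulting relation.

{BillingCycle, Carrier, DataCap}; {Carrier, DataCap, PlanID, TowerID}; {Carrier, SIM}; {Region, SIM}

Candidate key of the original relation: {PlanID, TowerID}.
Within {BillingCycle, Carrier, DataCap, PlanID, Region, SIM, TowerID}: {SIM}⁺ ∩ {BillingCycle, Carrier, DataCap, PlanID, Region, SIM, TowerID} = {Region, SIM}, not the whole set, so SIM -> Region violates BCNF; decompose into {Region, SIM} and {BillingCycle, Carrier, DataCap, PlanID, SIM, TowerID}.
{Region, SIM}: every determinant is a superkey — BCNF.
Within {BillingCycle, Carrier, DataCap, PlanID, SIM, TowerID}: {Carrier}⁺ ∩ {BillingCycle, Carrier, DataCap, PlanID, SIM, TowerID} = {Carrier, SIM}, not the whole set, so Carrier -> SIM violates BCNF; decompose into {Carrier, SIM} and {BillingCycle, Carrier, DataCap, PlanID, TowerID}.
{Carrier, SIM}: every determinant is a superkey — BCNF.
Within {BillingCycle, Carrier, DataCap, PlanID, TowerID}: {Carrier, DataCap}⁺ ∩ {BillingCycle, Carrier, DataCap, PlanID, TowerID} = {BillingCycle, Carrier, DataCap}, not the whole set, so Carrier, DataCap -> BillingCycle violates BCNF; decompose into {BillingCycle, Carrier, DataCap} and {Carrier, DataCap, PlanID, TowerID}.
{BillingCycle, Carrier, DataCap}: every determinant is a superkey — BCNF.
{Carrier, DataCap, PlanID, TowerID}: every determinant is a superkey — BCNF.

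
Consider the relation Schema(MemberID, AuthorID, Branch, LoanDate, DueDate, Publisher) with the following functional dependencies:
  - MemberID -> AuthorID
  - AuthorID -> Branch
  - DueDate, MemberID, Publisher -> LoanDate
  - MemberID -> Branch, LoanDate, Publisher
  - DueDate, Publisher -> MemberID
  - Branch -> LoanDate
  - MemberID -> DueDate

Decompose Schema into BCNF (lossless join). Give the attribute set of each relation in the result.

{AuthorID, Branch}; {AuthorID, DueDate, MemberID, Publisher}; {Branch, LoanDate}

Candidate keys of the original relation: {DueDate, Publisher}, {MemberID}.
In {AuthorID, Branch, DueDate, LoanDate, MemberID, Publisher}, {AuthorID} is not a superkey ({AuthorID}⁺ restricted to this set is {AuthorID, Branch, LoanDate}), so split on AuthorID -> Branch, LoanDate into {AuthorID, Branch, LoanDate} and {AuthorID, DueDate, MemberID, Publisher}.
In {AuthorID, Branch, LoanDate}, {Branch} is not a superkey ({Branch}⁺ restricted to this set is {Branch, LoanDate}), so split on Branch -> LoanDate into {Branch, LoanDate} and {AuthorID, Branch}.
{Branch, LoanDate}: every determinant is a superkey — BCNF.
{AuthorID, Branch}: every determinant is a superkey — BCNF.
{AuthorID, DueDate, MemberID, Publisher}: every determinant is a superkey — BCNF.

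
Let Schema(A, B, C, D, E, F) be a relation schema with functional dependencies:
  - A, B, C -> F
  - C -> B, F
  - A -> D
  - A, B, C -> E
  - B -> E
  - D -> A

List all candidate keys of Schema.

{A, C}, {C, D}

{C} never appears on the right of any FD, so every key must include it.
Closure of {A, C} is {A, B, C, D, E, F}, the whole schema; {A, C} is a candidate key.
Closure of {C, D} is {A, B, C, D, E, F}, the whole schema; {C, D} is a candidate key.
No proper subset of any of these is a key, and no other minimal superkey exists.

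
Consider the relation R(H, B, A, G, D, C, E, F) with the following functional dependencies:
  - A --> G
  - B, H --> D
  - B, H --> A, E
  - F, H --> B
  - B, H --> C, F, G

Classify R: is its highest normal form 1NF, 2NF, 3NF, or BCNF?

2NF

Candidate keys: {B, H}, {F, H}. Prime attributes: {B, F, H}.
A --> G: {A}⁺ = {A, G}, which is not all of the attributes, so the left side is not a superkey — BCNF is violated.
A --> G has non-prime {G} on the right and a non-superkey on the left, so 3NF fails.
No non-prime attribute depends on a proper subset of any candidate key, so 2NF holds.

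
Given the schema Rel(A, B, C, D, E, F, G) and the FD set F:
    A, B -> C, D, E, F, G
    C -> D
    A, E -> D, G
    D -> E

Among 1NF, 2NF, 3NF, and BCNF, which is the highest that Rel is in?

2NF

Candidate key: {A, B}. Prime attributes: {A, B}.
C -> D breaks BCNF: {C}⁺ = {C, D, E}, so {C} is not a superkey.
C -> D has non-prime {D} on the right and a non-superkey on the left, so 3NF fails.
Checking every proper subset of each key, none determines a non-prime attribute — 2NF is satisfied.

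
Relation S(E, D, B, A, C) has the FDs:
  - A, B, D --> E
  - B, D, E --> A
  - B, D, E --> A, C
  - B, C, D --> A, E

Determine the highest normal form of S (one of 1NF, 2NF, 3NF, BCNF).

Candidate keys: {A, B, D}, {B, C, D}, {B, D, E}. Prime attributes: {A, B, C, D, E}.
Every FD has a superkey on the left, so the relation is in BCNF.

BCNF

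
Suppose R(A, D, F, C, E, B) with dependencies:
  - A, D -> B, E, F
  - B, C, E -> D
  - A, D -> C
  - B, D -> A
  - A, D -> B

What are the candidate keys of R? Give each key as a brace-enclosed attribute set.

{A, D} is a candidate key since {A, D}⁺ = {A, B, C, D, E, F} covers every attribute.
{B, D} is a candidate key since {B, D}⁺ = {A, B, C, D, E, F} covers every attribute.
{B, C, E} is a candidate key since {B, C, E}⁺ = {A, B, C, D, E, F} covers every attribute.
Any other superkey properly contains one of these, so there are no further candidate keys.

{A, D}, {B, C, E}, {B, D}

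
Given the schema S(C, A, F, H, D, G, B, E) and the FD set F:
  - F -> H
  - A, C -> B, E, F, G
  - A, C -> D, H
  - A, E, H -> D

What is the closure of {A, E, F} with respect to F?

Start with {A, E, F}.
F -> H applies; add {H} → now {A, E, F, H}.
A, E, H -> D applies; add {D} → now {A, D, E, F, H}.
No further FD applies.

{A, D, E, F, H}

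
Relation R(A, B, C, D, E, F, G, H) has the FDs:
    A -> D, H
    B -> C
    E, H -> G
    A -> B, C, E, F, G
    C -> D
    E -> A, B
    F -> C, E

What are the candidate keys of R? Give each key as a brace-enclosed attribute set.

{A}⁺ = {A, B, C, D, E, F, G, H}, which is every attribute, so {A} is a candidate key.
{E}⁺ = {A, B, C, D, E, F, G, H}, which is every attribute, so {E} is a candidate key.
{F}⁺ = {A, B, C, D, E, F, G, H}, which is every attribute, so {F} is a candidate key.
No proper subset of any of these is a key, and no other minimal superkey exists.

{A}, {E}, {F}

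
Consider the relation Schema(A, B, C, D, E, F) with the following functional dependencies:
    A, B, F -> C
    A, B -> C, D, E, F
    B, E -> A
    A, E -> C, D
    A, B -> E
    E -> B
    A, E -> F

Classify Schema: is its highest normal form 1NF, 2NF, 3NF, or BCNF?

BCNF

Candidate keys: {A, B}, {E}. Prime attributes: {A, B, E}.
Every FD has a superkey on the left, so the relation is in BCNF.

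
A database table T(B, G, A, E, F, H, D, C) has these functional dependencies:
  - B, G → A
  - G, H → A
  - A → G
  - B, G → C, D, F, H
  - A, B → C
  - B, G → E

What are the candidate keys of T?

{A, B}, {B, G}

{B} never appears on the right of any FD, so every key must include it.
Closure of {A, B} is {A, B, C, D, E, F, G, H}, the whole schema; {A, B} is a candidate key.
Closure of {B, G} is {A, B, C, D, E, F, G, H}, the whole schema; {B, G} is a candidate key.
No proper subset of any of these is a key, and no other minimal superkey exists.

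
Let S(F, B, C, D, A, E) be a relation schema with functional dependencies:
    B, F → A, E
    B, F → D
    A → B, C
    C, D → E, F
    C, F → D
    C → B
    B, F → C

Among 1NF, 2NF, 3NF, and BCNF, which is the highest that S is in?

3NF

Candidate keys: {A, D}, {A, F}, {B, F}, {C, D}, {C, F}. Prime attributes: {A, B, C, D, F}.
For A → B, C we have {A}⁺ = {A, B, C}; {A} is not a superkey, so BCNF fails.
Since {B, C} ⊆ prime attributes and every other non-superkey FD also has a prime right side, the schema is in 3NF.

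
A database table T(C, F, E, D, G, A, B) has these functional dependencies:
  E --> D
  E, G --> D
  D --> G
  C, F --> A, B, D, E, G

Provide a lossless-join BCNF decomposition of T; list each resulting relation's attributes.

Candidate key of the original relation: {C, F}.
In {A, B, C, D, E, F, G}, {E} is not a superkey ({E}⁺ restricted to this set is {D, E, G}), so split on E --> D, G into {D, E, G} and {A, B, C, E, F}.
In {D, E, G}, {D} is not a superkey ({D}⁺ restricted to this set is {D, G}), so split on D --> G into {D, G} and {D, E}.
{D, G} is in BCNF.
{D, E} is in BCNF.
{A, B, C, E, F} is in BCNF.

{A, B, C, E, F}; {D, E}; {D, G}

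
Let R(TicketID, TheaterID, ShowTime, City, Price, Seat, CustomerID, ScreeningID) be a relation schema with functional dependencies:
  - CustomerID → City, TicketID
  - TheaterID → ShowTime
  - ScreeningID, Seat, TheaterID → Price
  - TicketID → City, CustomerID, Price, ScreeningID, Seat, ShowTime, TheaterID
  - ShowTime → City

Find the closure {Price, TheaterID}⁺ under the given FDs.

{City, Price, ShowTime, TheaterID}

Start with {Price, TheaterID}.
TheaterID → ShowTime applies; add {ShowTime} → now {Price, ShowTime, TheaterID}.
ShowTime → City applies; add {City} → now {City, Price, ShowTime, TheaterID}.
No further FD applies.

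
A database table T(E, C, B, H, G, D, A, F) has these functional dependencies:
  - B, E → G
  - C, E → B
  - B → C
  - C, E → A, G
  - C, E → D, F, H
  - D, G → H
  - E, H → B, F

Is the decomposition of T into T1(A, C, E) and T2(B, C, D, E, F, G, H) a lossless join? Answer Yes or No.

T1 ∩ T2 = {C, E}; its closure under F is {A, B, C, D, E, F, G, H}.
T1 is contained in that closure, so T1 ∩ T2 → T1 holds and the join is lossless.

Yes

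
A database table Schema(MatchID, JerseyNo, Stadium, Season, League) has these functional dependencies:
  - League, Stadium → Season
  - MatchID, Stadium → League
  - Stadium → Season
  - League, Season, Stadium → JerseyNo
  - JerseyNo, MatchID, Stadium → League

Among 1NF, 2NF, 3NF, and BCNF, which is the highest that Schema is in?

Candidate key: {MatchID, Stadium}. Prime attributes: {MatchID, Stadium}.
League, Stadium → Season: {League, Stadium}⁺ = {JerseyNo, League, Season, Stadium}, which is not all of the attributes, so the left side is not a superkey — BCNF is violated.
League, Stadium → Season determines the non-prime attribute {Season} from a non-superkey — 3NF is violated.
Since {Stadium} ⊂ {MatchID, Stadium} and {Stadium}⁺ ⊇ {Season} with {Season} non-prime, there is a partial dependency; 2NF fails.

1NF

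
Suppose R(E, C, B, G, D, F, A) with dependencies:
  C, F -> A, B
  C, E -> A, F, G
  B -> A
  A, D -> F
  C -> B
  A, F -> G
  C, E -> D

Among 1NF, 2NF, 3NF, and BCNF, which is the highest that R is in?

Candidate key: {C, E}. Prime attributes: {C, E}.
For C, F -> A, B we have {C, F}⁺ = {A, B, C, F, G}; {C, F} is not a superkey, so BCNF fails.
Because {A, B} are non-prime and the left side of C, F -> A, B is not a superkey, the relation is not in 3NF.
Since {C} ⊂ {C, E} and {C}⁺ ⊇ {A, B} with {A, B} non-prime, there is a partial dependency; 2NF fails.

1NF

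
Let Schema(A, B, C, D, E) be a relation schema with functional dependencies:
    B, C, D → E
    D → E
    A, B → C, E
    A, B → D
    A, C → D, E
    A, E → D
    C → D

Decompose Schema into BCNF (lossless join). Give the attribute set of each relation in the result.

{A, B, C}; {C, D}; {D, E}

Candidate key of the original relation: {A, B}.
In {A, B, C, D, E}, {B, C, D} is not a superkey ({B, C, D}⁺ restricted to this set is {B, C, D, E}), so split on B, C, D → E into {B, C, D, E} and {A, B, C, D}.
In {B, C, D, E}, {D} is not a superkey ({D}⁺ restricted to this set is {D, E}), so split on D → E into {D, E} and {B, C, D}.
{D, E} is in BCNF.
In {B, C, D}, {C} is not a superkey ({C}⁺ restricted to this set is {C, D}), so split on C → D into {C, D} and {B, C}.
{C, D} is in BCNF.
{B, C} is in BCNF.
In {A, B, C, D}, {A, C} is not a superkey ({A, C}⁺ restricted to this set is {A, C, D}), so split on A, C → D into {A, C, D} and {A, B, C}.
In {A, C, D}, {C} is not a superkey ({C}⁺ restricted to this set is {C, D}), so split on C → D into {C, D} and {A, C}.
{C, D} is in BCNF.
{A, C} is in BCNF.
{A, B, C} is in BCNF.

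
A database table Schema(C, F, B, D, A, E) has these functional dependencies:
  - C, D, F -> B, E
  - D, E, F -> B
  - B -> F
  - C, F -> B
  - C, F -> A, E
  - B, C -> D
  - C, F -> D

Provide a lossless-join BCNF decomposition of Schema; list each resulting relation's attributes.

{A, C, D, E, F}; {B, D, E}; {B, F}

Candidate keys of the original relation: {B, C}, {C, F}.
In {A, B, C, D, E, F}, {D, E, F} is not a superkey ({D, E, F}⁺ restricted to this set is {B, D, E, F}), so split on D, E, F -> B into {B, D, E, F} and {A, C, D, E, F}.
In {B, D, E, F}, {B} is not a superkey ({B}⁺ restricted to this set is {B, F}), so split on B -> F into {B, F} and {B, D, E}.
{B, F} is in BCNF.
{B, D, E} is in BCNF.
{A, C, D, E, F} is in BCNF.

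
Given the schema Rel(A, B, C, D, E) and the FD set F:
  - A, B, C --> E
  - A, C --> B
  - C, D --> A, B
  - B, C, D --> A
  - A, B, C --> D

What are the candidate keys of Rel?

{C} never appears on the right of any FD, so every key must include it.
{A, C}⁺ = {A, B, C, D, E}, which is every attribute, so {A, C} is a candidate key.
{C, D}⁺ = {A, B, C, D, E}, which is every attribute, so {C, D} is a candidate key.
Any other superkey properly contains one of these, so there are no further candidate keys.

{A, C}, {C, D}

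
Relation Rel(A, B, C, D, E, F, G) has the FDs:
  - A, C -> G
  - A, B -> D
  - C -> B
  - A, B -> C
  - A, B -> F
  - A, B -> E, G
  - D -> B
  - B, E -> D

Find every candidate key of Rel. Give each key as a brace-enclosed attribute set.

{A, B}, {A, C}, {A, D}

Attributes never on any right-hand side: {A} — every candidate key must contain it.
{A, B}⁺ = {A, B, C, D, E, F, G}, which is every attribute, so {A, B} is a candidate key.
{A, C}⁺ = {A, B, C, D, E, F, G}, which is every attribute, so {A, C} is a candidate key.
{A, D}⁺ = {A, B, C, D, E, F, G}, which is every attribute, so {A, D} is a candidate key.
Any other superkey properly contains one of these, so there are no further candidate keys.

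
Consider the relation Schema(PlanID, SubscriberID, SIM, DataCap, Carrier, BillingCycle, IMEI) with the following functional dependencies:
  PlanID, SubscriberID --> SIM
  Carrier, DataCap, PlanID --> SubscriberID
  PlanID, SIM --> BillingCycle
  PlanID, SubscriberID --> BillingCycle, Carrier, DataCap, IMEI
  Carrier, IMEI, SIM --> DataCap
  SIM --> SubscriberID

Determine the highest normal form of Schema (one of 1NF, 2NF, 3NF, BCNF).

Candidate keys: {Carrier, DataCap, PlanID}, {PlanID, SIM}, {PlanID, SubscriberID}. Prime attributes: {Carrier, DataCap, PlanID, SIM, SubscriberID}.
Carrier, IMEI, SIM --> DataCap breaks BCNF: {Carrier, IMEI, SIM}⁺ = {Carrier, DataCap, IMEI, SIM, SubscriberID}, so {Carrier, IMEI, SIM} is not a superkey.
Its right-hand attributes {DataCap} are all prime, as are those of every other non-superkey FD — the relation is in 3NF.

3NF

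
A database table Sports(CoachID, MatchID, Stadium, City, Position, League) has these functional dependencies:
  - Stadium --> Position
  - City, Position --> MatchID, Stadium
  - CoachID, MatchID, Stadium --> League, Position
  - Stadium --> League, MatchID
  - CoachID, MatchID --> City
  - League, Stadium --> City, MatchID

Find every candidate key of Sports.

No FD produces {CoachID}, so it must be in every candidate key.
Closure of {CoachID, Stadium} is {City, CoachID, League, MatchID, Position, Stadium}, the whole schema; {CoachID, Stadium} is a candidate key.
Closure of {City, CoachID, Position} is {City, CoachID, League, MatchID, Position, Stadium}, the whole schema; {City, CoachID, Position} is a candidate key.
Closure of {CoachID, MatchID, Position} is {City, CoachID, League, MatchID, Position, Stadium}, the whole schema; {CoachID, MatchID, Position} is a candidate key.
Any other superkey properly contains one of these, so there are no further candidate keys.

{City, CoachID, Position}, {CoachID, MatchID, Position}, {CoachID, Stadium}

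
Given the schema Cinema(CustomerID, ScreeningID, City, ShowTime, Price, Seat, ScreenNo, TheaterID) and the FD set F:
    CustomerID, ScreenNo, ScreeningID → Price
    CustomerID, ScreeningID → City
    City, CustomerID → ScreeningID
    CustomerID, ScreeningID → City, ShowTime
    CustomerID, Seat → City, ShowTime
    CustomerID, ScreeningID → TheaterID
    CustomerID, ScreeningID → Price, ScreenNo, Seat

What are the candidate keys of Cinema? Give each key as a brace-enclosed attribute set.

{City, CustomerID}, {CustomerID, ScreeningID}, {CustomerID, Seat}

{CustomerID} never appears on the right of any FD, so every key must include it.
{City, CustomerID}⁺ = {City, CustomerID, Price, ScreenNo, ScreeningID, Seat, ShowTime, TheaterID}, which is every attribute, so {City, CustomerID} is a candidate key.
{CustomerID, ScreeningID}⁺ = {City, CustomerID, Price, ScreenNo, ScreeningID, Seat, ShowTime, TheaterID}, which is every attribute, so {CustomerID, ScreeningID} is a candidate key.
{CustomerID, Seat}⁺ = {City, CustomerID, Price, ScreenNo, ScreeningID, Seat, ShowTime, TheaterID}, which is every attribute, so {CustomerID, Seat} is a candidate key.
No proper subset of any of these is a key, and no other minimal superkey exists.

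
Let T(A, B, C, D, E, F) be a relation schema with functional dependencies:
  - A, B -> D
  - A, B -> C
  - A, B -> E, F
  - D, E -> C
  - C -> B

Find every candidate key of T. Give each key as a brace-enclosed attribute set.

Attributes never on any right-hand side: {A} — every candidate key must contain it.
Closure of {A, B} is {A, B, C, D, E, F}, the whole schema; {A, B} is a candidate key.
Closure of {A, C} is {A, B, C, D, E, F}, the whole schema; {A, C} is a candidate key.
Closure of {A, D, E} is {A, B, C, D, E, F}, the whole schema; {A, D, E} is a candidate key.
These are minimal and exhaustive — every other superkey contains one of them.

{A, B}, {A, C}, {A, D, E}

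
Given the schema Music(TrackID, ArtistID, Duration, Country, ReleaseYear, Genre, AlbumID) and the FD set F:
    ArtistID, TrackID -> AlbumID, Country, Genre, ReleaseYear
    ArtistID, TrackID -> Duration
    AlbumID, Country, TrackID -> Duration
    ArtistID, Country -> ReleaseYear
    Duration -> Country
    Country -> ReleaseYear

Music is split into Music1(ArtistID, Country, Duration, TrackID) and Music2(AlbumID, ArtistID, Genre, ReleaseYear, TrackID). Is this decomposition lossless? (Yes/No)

Common attributes: {ArtistID, TrackID}; their closure is {AlbumID, ArtistID, Country, Duration, Genre, ReleaseYear, TrackID}.
This includes all of Music1, so the common attributes are a superkey of Music1 — the join is lossless.

Yes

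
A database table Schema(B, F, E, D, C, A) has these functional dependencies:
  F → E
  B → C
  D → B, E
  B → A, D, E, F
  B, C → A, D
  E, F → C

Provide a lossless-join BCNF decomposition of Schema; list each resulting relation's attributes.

Candidate keys of the original relation: {B}, {D}.
In {A, B, C, D, E, F}, {F} is not a superkey ({F}⁺ restricted to this set is {C, E, F}), so split on F → C, E into {C, E, F} and {A, B, D, F}.
{C, E, F} has no BCNF violation.
{A, B, D, F} has no BCNF violation.

{A, B, D, F}; {C, E, F}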